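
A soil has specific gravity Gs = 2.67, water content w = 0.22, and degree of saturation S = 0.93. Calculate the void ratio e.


Using the relation e = Gs * w / S
e = 2.67 * 0.22 / 0.93
e = 0.6316


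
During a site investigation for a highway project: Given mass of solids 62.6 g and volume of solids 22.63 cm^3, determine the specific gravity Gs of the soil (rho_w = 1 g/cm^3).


Using Gs = m_s / (V_s * rho_w)
Since rho_w = 1 g/cm^3:
Gs = 62.6 / 22.63
Gs = 2.766


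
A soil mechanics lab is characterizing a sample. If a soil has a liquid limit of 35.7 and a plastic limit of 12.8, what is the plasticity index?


Using PI = LL - PL
PI = 35.7 - 12.8
PI = 22.9


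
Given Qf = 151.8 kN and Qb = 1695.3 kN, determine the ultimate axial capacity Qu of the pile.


Using Qu = Qf + Qb
Qu = 151.8 + 1695.3
Qu = 1847.1 kN


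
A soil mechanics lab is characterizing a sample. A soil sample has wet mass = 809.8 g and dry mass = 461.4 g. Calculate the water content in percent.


Using w = (m_wet - m_dry) / m_dry * 100
m_wet - m_dry = 809.8 - 461.4 = 348.4 g
w = 348.4 / 461.4 * 100
w = 75.51 %


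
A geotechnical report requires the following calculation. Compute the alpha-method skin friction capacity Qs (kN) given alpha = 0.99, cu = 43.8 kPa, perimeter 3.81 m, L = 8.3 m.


Using Qs = alpha * cu * perimeter * L
Qs = 0.99 * 43.8 * 3.81 * 8.3
Qs = 1371.24 kN


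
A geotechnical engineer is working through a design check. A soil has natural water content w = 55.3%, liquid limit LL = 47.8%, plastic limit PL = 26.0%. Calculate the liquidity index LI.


First compute the plasticity index:
PI = LL - PL = 47.8 - 26.0 = 21.8
Then compute the liquidity index:
LI = (w - PL) / PI
LI = (55.3 - 26.0) / 21.8
LI = 1.344


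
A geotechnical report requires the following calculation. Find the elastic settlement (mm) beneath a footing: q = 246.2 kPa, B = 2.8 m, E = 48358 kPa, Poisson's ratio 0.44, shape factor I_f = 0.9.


Using Se = q * B * (1 - nu^2) * I_f / E
1 - nu^2 = 1 - 0.44^2 = 0.8064
Se = 246.2 * 2.8 * 0.8064 * 0.9 / 48358
Se = 0.010346 m
Convert to mm: Se = 0.010346 * 1000 = 10.346 mm


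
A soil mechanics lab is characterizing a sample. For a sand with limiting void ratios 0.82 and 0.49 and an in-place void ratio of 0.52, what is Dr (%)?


Using Dr = (e_max - e) / (e_max - e_min) * 100
e_max - e = 0.82 - 0.52 = 0.3
e_max - e_min = 0.82 - 0.49 = 0.33
Dr = 0.3 / 0.33 * 100
Dr = 90.91 %


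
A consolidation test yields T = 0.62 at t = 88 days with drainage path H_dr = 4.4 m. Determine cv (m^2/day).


Using cv = T * H_dr^2 / t
H_dr^2 = 4.4^2 = 19.36
cv = 0.62 * 19.36 / 88
cv = 0.1364 m^2/day


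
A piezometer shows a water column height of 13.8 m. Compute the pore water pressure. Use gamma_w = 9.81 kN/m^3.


Using u = gamma_w * h_w
u = 9.81 * 13.8
u = 135.38 kPa


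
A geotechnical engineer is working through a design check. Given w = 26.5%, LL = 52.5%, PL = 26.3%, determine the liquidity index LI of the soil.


First compute the plasticity index:
PI = LL - PL = 52.5 - 26.3 = 26.2
Then compute the liquidity index:
LI = (w - PL) / PI
LI = (26.5 - 26.3) / 26.2
LI = 0.008


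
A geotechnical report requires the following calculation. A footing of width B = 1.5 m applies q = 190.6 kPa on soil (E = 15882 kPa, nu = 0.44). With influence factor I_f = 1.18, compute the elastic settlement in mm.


Result: 17.129 mm

Derivation:
Using Se = q * B * (1 - nu^2) * I_f / E
1 - nu^2 = 1 - 0.44^2 = 0.8064
Se = 190.6 * 1.5 * 0.8064 * 1.18 / 15882
Se = 0.017129 m
Convert to mm: Se = 0.017129 * 1000 = 17.129 mm


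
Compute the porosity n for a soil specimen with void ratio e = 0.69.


Using the relation n = e / (1 + e)
n = 0.69 / (1 + 0.69)
n = 0.69 / 1.69
n = 0.4083


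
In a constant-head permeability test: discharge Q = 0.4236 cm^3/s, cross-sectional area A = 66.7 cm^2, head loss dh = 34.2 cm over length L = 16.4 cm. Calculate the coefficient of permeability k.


Result: 0.003045 cm/s

Derivation:
Compute hydraulic gradient:
i = dh / L = 34.2 / 16.4 = 2.08537
Then apply Darcy's law:
k = Q / (A * i)
k = 0.4236 / (66.7 * 2.08537)
k = 0.4236 / 139.094
k = 0.003045 cm/s


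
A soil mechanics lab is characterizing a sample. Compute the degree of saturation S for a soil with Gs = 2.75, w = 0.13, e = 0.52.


Using S = Gs * w / e
S = 2.75 * 0.13 / 0.52
S = 0.6875


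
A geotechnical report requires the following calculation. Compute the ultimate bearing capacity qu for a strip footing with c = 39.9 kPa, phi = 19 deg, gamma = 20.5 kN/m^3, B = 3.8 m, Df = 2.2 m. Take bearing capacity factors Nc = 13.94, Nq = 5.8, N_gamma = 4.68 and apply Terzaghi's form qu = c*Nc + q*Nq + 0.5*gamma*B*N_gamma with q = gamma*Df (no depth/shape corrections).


Compute qu = c*Nc + gamma*Df*Nq + 0.5*gamma*B*N_gamma
Term 1: 39.9 * 13.94 = 556.206
Term 2: 20.5 * 2.2 * 5.8 = 261.58
Term 3: 0.5 * 20.5 * 3.8 * 4.68 = 182.286
qu = 556.206 + 261.58 + 182.286
qu = 1000.07 kPa


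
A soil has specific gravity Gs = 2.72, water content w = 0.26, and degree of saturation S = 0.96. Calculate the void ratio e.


Using the relation e = Gs * w / S
e = 2.72 * 0.26 / 0.96
e = 0.7367


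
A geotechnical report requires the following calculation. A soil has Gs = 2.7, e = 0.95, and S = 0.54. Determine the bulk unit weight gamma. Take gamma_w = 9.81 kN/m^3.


Using gamma = gamma_w * (Gs + S*e) / (1 + e)
Numerator: Gs + S*e = 2.7 + 0.54*0.95 = 3.213
Denominator: 1 + e = 1 + 0.95 = 1.95
gamma = 9.81 * 3.213 / 1.95
gamma = 16.164 kN/m^3


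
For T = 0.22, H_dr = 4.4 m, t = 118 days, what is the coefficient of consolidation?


Result: 0.03609 m^2/day

Derivation:
Using cv = T * H_dr^2 / t
H_dr^2 = 4.4^2 = 19.36
cv = 0.22 * 19.36 / 118
cv = 0.03609 m^2/day


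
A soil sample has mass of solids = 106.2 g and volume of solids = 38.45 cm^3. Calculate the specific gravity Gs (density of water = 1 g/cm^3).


Using Gs = m_s / (V_s * rho_w)
Since rho_w = 1 g/cm^3:
Gs = 106.2 / 38.45
Gs = 2.762


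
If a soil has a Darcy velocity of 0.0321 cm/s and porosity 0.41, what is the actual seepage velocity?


Using v_s = v_d / n
v_s = 0.0321 / 0.41
v_s = 0.07829 cm/s


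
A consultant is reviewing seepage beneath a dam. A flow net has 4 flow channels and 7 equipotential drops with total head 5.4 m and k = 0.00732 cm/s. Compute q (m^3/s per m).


Convert k to m/s for unit consistency with H:
k = 0.00732 cm/s = 0.00732 / 100 m/s = 7.32e-05 m/s
Using q = k * H * Nf / Nd
Nf / Nd = 4 / 7 = 0.5714
q = 7.32e-05 * 5.4 * 0.5714
q = 0.0002259 m^3/s per m


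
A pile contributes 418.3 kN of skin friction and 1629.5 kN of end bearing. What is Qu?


Using Qu = Qf + Qb
Qu = 418.3 + 1629.5
Qu = 2047.8 kN


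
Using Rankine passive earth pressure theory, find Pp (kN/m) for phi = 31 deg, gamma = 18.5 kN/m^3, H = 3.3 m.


Compute passive earth pressure coefficient:
Kp = tan^2(45 + phi/2) = tan^2(60.5) = 3.124035
Compute passive force:
Pp = 0.5 * Kp * gamma * H^2
Pp = 0.5 * 3.124035 * 18.5 * 3.3^2
Pp = 314.69 kN/m


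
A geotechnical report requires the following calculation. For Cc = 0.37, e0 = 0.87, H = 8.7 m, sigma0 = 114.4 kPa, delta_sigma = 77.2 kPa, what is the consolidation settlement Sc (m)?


Using Sc = Cc * H / (1 + e0) * log10((sigma0 + delta_sigma) / sigma0)
Stress ratio = (114.4 + 77.2) / 114.4 = 1.67483
log10(1.67483) = 0.223969
Cc * H / (1 + e0) = 0.37 * 8.7 / (1 + 0.87) = 1.72139
Sc = 1.72139 * 0.223969
Sc = 0.3855 m


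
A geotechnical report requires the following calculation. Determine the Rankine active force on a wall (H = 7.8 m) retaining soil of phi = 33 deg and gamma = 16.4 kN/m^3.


Compute active earth pressure coefficient:
Ka = tan^2(45 - phi/2) = tan^2(28.5) = 0.294801
Compute active force:
Pa = 0.5 * Ka * gamma * H^2
Pa = 0.5 * 0.294801 * 16.4 * 7.8^2
Pa = 147.07 kN/m


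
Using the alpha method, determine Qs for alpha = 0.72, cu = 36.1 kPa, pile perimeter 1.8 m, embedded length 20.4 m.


Result: 954.43 kN

Derivation:
Using Qs = alpha * cu * perimeter * L
Qs = 0.72 * 36.1 * 1.8 * 20.4
Qs = 954.43 kN


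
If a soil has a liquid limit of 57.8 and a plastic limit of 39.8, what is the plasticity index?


Using PI = LL - PL
PI = 57.8 - 39.8
PI = 18.0


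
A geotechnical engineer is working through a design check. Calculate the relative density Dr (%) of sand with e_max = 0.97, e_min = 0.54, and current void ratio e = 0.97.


Using Dr = (e_max - e) / (e_max - e_min) * 100
e_max - e = 0.97 - 0.97 = 0.0
e_max - e_min = 0.97 - 0.54 = 0.43
Dr = 0.0 / 0.43 * 100
Dr = 0.0 %


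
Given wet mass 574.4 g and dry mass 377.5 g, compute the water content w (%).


Result: 52.16 %

Derivation:
Using w = (m_wet - m_dry) / m_dry * 100
m_wet - m_dry = 574.4 - 377.5 = 196.9 g
w = 196.9 / 377.5 * 100
w = 52.16 %


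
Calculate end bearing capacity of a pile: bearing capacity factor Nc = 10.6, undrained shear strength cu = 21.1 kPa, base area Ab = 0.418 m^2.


Using Qb = Nc * cu * Ab
Qb = 10.6 * 21.1 * 0.418
Qb = 93.49 kN


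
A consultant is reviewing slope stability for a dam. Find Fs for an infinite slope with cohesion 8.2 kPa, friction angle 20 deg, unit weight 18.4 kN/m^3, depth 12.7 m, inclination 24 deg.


Using Fs = c / (gamma*H*sin(beta)*cos(beta)) + tan(phi)/tan(beta)
Cohesion contribution = 8.2 / (18.4*12.7*sin(24)*cos(24))
Cohesion contribution = 0.0944384
Friction contribution = tan(20)/tan(24) = 0.817491
Fs = 0.0944384 + 0.817491
Fs = 0.912


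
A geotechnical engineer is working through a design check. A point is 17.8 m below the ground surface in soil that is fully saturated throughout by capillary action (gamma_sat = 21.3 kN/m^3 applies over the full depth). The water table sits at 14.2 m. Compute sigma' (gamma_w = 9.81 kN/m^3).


Total stress = gamma_sat * depth
sigma = 21.3 * 17.8 = 379.14 kPa
Pore water pressure u = gamma_w * (depth - d_wt)
u = 9.81 * (17.8 - 14.2) = 35.316 kPa
Effective stress = sigma - u
sigma' = 379.14 - 35.316 = 343.82 kPa


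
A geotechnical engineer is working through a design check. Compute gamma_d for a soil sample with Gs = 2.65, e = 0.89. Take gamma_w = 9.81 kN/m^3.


Using gamma_d = Gs * gamma_w / (1 + e)
gamma_d = 2.65 * 9.81 / (1 + 0.89)
gamma_d = 2.65 * 9.81 / 1.89
gamma_d = 13.755 kN/m^3


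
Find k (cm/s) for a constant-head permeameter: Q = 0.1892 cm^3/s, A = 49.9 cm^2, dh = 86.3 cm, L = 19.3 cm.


Result: 0.000848 cm/s

Derivation:
Compute hydraulic gradient:
i = dh / L = 86.3 / 19.3 = 4.4715
Then apply Darcy's law:
k = Q / (A * i)
k = 0.1892 / (49.9 * 4.4715)
k = 0.1892 / 223.128
k = 0.000848 cm/s


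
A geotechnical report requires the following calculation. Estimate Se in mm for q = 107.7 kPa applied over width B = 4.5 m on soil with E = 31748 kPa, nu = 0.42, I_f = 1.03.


Using Se = q * B * (1 - nu^2) * I_f / E
1 - nu^2 = 1 - 0.42^2 = 0.8236
Se = 107.7 * 4.5 * 0.8236 * 1.03 / 31748
Se = 0.012950 m
Convert to mm: Se = 0.012950 * 1000 = 12.95 mm


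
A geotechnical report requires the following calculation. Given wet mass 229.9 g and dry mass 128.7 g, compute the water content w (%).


Result: 78.63 %

Derivation:
Using w = (m_wet - m_dry) / m_dry * 100
m_wet - m_dry = 229.9 - 128.7 = 101.2 g
w = 101.2 / 128.7 * 100
w = 78.63 %


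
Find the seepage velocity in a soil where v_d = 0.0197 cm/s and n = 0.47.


Using v_s = v_d / n
v_s = 0.0197 / 0.47
v_s = 0.04191 cm/s


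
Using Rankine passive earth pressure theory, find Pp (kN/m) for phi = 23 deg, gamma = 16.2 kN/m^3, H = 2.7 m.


Compute passive earth pressure coefficient:
Kp = tan^2(45 + phi/2) = tan^2(56.5) = 2.282623
Compute passive force:
Pp = 0.5 * Kp * gamma * H^2
Pp = 0.5 * 2.282623 * 16.2 * 2.7^2
Pp = 134.79 kN/m


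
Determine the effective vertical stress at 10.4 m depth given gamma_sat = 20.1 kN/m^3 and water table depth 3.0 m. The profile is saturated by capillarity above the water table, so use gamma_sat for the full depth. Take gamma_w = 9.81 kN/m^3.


Total stress = gamma_sat * depth
sigma = 20.1 * 10.4 = 209.04 kPa
Pore water pressure u = gamma_w * (depth - d_wt)
u = 9.81 * (10.4 - 3.0) = 72.594 kPa
Effective stress = sigma - u
sigma' = 209.04 - 72.594 = 136.45 kPa


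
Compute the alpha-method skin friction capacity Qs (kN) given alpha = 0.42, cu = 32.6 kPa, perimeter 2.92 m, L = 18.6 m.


Using Qs = alpha * cu * perimeter * L
Qs = 0.42 * 32.6 * 2.92 * 18.6
Qs = 743.64 kN


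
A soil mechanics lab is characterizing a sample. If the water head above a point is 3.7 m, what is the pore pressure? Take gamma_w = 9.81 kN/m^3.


Using u = gamma_w * h_w
u = 9.81 * 3.7
u = 36.3 kPa


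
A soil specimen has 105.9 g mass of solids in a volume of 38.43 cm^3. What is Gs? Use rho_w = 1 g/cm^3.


Using Gs = m_s / (V_s * rho_w)
Since rho_w = 1 g/cm^3:
Gs = 105.9 / 38.43
Gs = 2.756


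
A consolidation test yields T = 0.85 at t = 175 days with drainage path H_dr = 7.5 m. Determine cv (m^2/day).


Using cv = T * H_dr^2 / t
H_dr^2 = 7.5^2 = 56.25
cv = 0.85 * 56.25 / 175
cv = 0.27321 m^2/day


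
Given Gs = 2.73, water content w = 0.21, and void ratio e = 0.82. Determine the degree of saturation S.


Result: 0.6991

Derivation:
Using S = Gs * w / e
S = 2.73 * 0.21 / 0.82
S = 0.6991


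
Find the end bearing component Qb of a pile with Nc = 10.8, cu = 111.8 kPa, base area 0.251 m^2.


Using Qb = Nc * cu * Ab
Qb = 10.8 * 111.8 * 0.251
Qb = 303.07 kN


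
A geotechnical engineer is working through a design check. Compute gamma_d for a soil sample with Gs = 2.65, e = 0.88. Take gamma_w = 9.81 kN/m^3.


Result: 13.828 kN/m^3

Derivation:
Using gamma_d = Gs * gamma_w / (1 + e)
gamma_d = 2.65 * 9.81 / (1 + 0.88)
gamma_d = 2.65 * 9.81 / 1.88
gamma_d = 13.828 kN/m^3


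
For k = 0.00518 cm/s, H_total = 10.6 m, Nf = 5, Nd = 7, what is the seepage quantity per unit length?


Convert k to m/s for unit consistency with H:
k = 0.00518 cm/s = 0.00518 / 100 m/s = 5.18e-05 m/s
Using q = k * H * Nf / Nd
Nf / Nd = 5 / 7 = 0.7143
q = 5.18e-05 * 10.6 * 0.7143
q = 0.0003922 m^3/s per m


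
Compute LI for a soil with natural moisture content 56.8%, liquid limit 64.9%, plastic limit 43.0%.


First compute the plasticity index:
PI = LL - PL = 64.9 - 43.0 = 21.9
Then compute the liquidity index:
LI = (w - PL) / PI
LI = (56.8 - 43.0) / 21.9
LI = 0.63


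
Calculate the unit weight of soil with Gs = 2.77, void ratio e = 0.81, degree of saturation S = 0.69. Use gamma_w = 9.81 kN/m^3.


Using gamma = gamma_w * (Gs + S*e) / (1 + e)
Numerator: Gs + S*e = 2.77 + 0.69*0.81 = 3.3289
Denominator: 1 + e = 1 + 0.81 = 1.81
gamma = 9.81 * 3.3289 / 1.81
gamma = 18.042 kN/m^3


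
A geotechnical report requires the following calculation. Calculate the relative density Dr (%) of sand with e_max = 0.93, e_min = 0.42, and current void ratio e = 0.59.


Result: 66.67 %

Derivation:
Using Dr = (e_max - e) / (e_max - e_min) * 100
e_max - e = 0.93 - 0.59 = 0.34
e_max - e_min = 0.93 - 0.42 = 0.51
Dr = 0.34 / 0.51 * 100
Dr = 66.67 %


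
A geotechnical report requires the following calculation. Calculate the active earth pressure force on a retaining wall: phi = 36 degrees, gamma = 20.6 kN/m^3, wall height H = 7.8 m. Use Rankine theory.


Compute active earth pressure coefficient:
Ka = tan^2(45 - phi/2) = tan^2(27.0) = 0.259616
Compute active force:
Pa = 0.5 * Ka * gamma * H^2
Pa = 0.5 * 0.259616 * 20.6 * 7.8^2
Pa = 162.69 kN/m


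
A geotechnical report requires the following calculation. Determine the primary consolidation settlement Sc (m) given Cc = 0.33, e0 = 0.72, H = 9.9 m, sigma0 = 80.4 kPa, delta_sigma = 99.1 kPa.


Using Sc = Cc * H / (1 + e0) * log10((sigma0 + delta_sigma) / sigma0)
Stress ratio = (80.4 + 99.1) / 80.4 = 2.23259
log10(2.23259) = 0.348808
Cc * H / (1 + e0) = 0.33 * 9.9 / (1 + 0.72) = 1.89942
Sc = 1.89942 * 0.348808
Sc = 0.6625 m


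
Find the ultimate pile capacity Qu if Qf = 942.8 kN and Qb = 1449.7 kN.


Result: 2392.5 kN

Derivation:
Using Qu = Qf + Qb
Qu = 942.8 + 1449.7
Qu = 2392.5 kN


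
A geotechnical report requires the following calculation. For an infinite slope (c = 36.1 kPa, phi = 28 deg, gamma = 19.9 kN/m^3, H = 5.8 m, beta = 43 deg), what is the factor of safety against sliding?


Using Fs = c / (gamma*H*sin(beta)*cos(beta)) + tan(phi)/tan(beta)
Cohesion contribution = 36.1 / (19.9*5.8*sin(43)*cos(43))
Cohesion contribution = 0.627069
Friction contribution = tan(28)/tan(43) = 0.570189
Fs = 0.627069 + 0.570189
Fs = 1.197


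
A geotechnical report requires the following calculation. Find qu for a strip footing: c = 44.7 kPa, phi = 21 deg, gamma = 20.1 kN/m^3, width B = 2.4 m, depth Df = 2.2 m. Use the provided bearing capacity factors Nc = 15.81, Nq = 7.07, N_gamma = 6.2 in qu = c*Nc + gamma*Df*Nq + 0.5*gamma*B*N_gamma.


Compute qu = c*Nc + gamma*Df*Nq + 0.5*gamma*B*N_gamma
Term 1: 44.7 * 15.81 = 706.707
Term 2: 20.1 * 2.2 * 7.07 = 312.6354
Term 3: 0.5 * 20.1 * 2.4 * 6.2 = 149.544
qu = 706.707 + 312.6354 + 149.544
qu = 1168.89 kPa


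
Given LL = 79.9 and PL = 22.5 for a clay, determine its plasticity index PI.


Using PI = LL - PL
PI = 79.9 - 22.5
PI = 57.4


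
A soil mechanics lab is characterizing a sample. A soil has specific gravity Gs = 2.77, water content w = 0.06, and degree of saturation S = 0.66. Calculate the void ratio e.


Result: 0.2518

Derivation:
Using the relation e = Gs * w / S
e = 2.77 * 0.06 / 0.66
e = 0.2518


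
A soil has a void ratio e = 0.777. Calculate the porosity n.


Using the relation n = e / (1 + e)
n = 0.777 / (1 + 0.777)
n = 0.777 / 1.777
n = 0.4373


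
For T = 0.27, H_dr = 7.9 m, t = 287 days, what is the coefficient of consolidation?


Using cv = T * H_dr^2 / t
H_dr^2 = 7.9^2 = 62.41
cv = 0.27 * 62.41 / 287
cv = 0.05871 m^2/day


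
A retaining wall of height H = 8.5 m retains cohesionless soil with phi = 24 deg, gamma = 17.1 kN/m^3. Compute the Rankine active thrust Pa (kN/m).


Compute active earth pressure coefficient:
Ka = tan^2(45 - phi/2) = tan^2(33.0) = 0.42173
Compute active force:
Pa = 0.5 * Ka * gamma * H^2
Pa = 0.5 * 0.42173 * 17.1 * 8.5^2
Pa = 260.52 kN/m


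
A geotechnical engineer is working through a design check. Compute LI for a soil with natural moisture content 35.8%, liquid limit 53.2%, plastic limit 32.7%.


First compute the plasticity index:
PI = LL - PL = 53.2 - 32.7 = 20.5
Then compute the liquidity index:
LI = (w - PL) / PI
LI = (35.8 - 32.7) / 20.5
LI = 0.151


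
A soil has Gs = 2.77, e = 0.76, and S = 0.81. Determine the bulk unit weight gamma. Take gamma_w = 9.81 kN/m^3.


Using gamma = gamma_w * (Gs + S*e) / (1 + e)
Numerator: Gs + S*e = 2.77 + 0.81*0.76 = 3.3856
Denominator: 1 + e = 1 + 0.76 = 1.76
gamma = 9.81 * 3.3856 / 1.76
gamma = 18.871 kN/m^3


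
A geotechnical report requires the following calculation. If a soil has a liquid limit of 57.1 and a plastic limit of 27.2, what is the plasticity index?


Result: 29.9

Derivation:
Using PI = LL - PL
PI = 57.1 - 27.2
PI = 29.9


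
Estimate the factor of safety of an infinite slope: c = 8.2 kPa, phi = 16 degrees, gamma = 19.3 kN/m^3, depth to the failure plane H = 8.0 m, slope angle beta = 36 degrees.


Using Fs = c / (gamma*H*sin(beta)*cos(beta)) + tan(phi)/tan(beta)
Cohesion contribution = 8.2 / (19.3*8.0*sin(36)*cos(36))
Cohesion contribution = 0.111684
Friction contribution = tan(16)/tan(36) = 0.394671
Fs = 0.111684 + 0.394671
Fs = 0.506


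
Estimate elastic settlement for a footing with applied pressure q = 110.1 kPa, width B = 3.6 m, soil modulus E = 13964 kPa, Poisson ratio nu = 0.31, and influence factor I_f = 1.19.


Using Se = q * B * (1 - nu^2) * I_f / E
1 - nu^2 = 1 - 0.31^2 = 0.9039
Se = 110.1 * 3.6 * 0.9039 * 1.19 / 13964
Se = 0.030531 m
Convert to mm: Se = 0.030531 * 1000 = 30.531 mm


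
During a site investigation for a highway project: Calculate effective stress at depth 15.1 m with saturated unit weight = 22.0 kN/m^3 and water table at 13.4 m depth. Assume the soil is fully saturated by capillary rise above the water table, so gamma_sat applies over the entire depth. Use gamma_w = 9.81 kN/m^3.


Total stress = gamma_sat * depth
sigma = 22.0 * 15.1 = 332.2 kPa
Pore water pressure u = gamma_w * (depth - d_wt)
u = 9.81 * (15.1 - 13.4) = 16.677 kPa
Effective stress = sigma - u
sigma' = 332.2 - 16.677 = 315.52 kPa


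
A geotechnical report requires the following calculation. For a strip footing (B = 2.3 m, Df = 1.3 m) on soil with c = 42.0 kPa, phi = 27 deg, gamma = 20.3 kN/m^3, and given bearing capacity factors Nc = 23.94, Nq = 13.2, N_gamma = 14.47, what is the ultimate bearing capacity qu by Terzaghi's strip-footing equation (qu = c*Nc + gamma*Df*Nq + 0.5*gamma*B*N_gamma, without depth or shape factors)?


Compute qu = c*Nc + gamma*Df*Nq + 0.5*gamma*B*N_gamma
Term 1: 42.0 * 23.94 = 1005.48
Term 2: 20.3 * 1.3 * 13.2 = 348.348
Term 3: 0.5 * 20.3 * 2.3 * 14.47 = 337.80215
qu = 1005.48 + 348.348 + 337.80215
qu = 1691.63 kPa


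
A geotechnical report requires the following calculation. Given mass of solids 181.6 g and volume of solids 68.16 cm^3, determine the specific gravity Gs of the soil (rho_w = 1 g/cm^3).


Result: 2.664

Derivation:
Using Gs = m_s / (V_s * rho_w)
Since rho_w = 1 g/cm^3:
Gs = 181.6 / 68.16
Gs = 2.664


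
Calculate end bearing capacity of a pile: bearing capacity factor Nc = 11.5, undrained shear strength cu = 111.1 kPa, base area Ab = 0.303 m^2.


Result: 387.13 kN

Derivation:
Using Qb = Nc * cu * Ab
Qb = 11.5 * 111.1 * 0.303
Qb = 387.13 kN


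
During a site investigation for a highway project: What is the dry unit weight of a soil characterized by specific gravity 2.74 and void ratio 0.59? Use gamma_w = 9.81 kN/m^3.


Using gamma_d = Gs * gamma_w / (1 + e)
gamma_d = 2.74 * 9.81 / (1 + 0.59)
gamma_d = 2.74 * 9.81 / 1.59
gamma_d = 16.905 kN/m^3


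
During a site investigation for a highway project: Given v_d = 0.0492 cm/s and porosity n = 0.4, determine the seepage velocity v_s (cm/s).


Result: 0.123 cm/s

Derivation:
Using v_s = v_d / n
v_s = 0.0492 / 0.4
v_s = 0.123 cm/s


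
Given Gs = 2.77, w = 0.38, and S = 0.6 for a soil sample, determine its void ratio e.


Using the relation e = Gs * w / S
e = 2.77 * 0.38 / 0.6
e = 1.7543


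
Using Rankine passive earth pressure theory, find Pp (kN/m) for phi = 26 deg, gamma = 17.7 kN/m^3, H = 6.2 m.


Compute passive earth pressure coefficient:
Kp = tan^2(45 + phi/2) = tan^2(58.0) = 2.561071
Compute passive force:
Pp = 0.5 * Kp * gamma * H^2
Pp = 0.5 * 2.561071 * 17.7 * 6.2^2
Pp = 871.26 kN/m


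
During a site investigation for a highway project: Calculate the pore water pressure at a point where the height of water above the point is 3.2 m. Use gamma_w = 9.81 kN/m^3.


Result: 31.39 kPa

Derivation:
Using u = gamma_w * h_w
u = 9.81 * 3.2
u = 31.39 kPa


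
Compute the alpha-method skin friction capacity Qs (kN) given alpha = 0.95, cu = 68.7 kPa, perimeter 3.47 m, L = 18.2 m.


Using Qs = alpha * cu * perimeter * L
Qs = 0.95 * 68.7 * 3.47 * 18.2
Qs = 4121.75 kN


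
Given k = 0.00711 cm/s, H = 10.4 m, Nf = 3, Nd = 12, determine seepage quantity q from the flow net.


Convert k to m/s for unit consistency with H:
k = 0.00711 cm/s = 0.00711 / 100 m/s = 7.11e-05 m/s
Using q = k * H * Nf / Nd
Nf / Nd = 3 / 12 = 0.25
q = 7.11e-05 * 10.4 * 0.25
q = 0.0001849 m^3/s per m


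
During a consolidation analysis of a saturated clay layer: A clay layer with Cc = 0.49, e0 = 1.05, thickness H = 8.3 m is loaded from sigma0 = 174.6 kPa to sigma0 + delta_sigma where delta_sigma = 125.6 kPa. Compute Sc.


Using Sc = Cc * H / (1 + e0) * log10((sigma0 + delta_sigma) / sigma0)
Stress ratio = (174.6 + 125.6) / 174.6 = 1.71936
log10(1.71936) = 0.235366
Cc * H / (1 + e0) = 0.49 * 8.3 / (1 + 1.05) = 1.9839
Sc = 1.9839 * 0.235366
Sc = 0.4669 m


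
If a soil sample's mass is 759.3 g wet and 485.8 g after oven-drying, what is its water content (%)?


Using w = (m_wet - m_dry) / m_dry * 100
m_wet - m_dry = 759.3 - 485.8 = 273.5 g
w = 273.5 / 485.8 * 100
w = 56.3 %


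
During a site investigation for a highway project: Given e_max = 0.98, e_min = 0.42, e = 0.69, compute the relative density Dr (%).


Result: 51.79 %

Derivation:
Using Dr = (e_max - e) / (e_max - e_min) * 100
e_max - e = 0.98 - 0.69 = 0.29
e_max - e_min = 0.98 - 0.42 = 0.56
Dr = 0.29 / 0.56 * 100
Dr = 51.79 %


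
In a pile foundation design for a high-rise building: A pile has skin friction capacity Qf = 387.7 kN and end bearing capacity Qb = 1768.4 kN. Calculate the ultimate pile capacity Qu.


Result: 2156.1 kN

Derivation:
Using Qu = Qf + Qb
Qu = 387.7 + 1768.4
Qu = 2156.1 kN


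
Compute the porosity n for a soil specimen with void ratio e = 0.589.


Using the relation n = e / (1 + e)
n = 0.589 / (1 + 0.589)
n = 0.589 / 1.589
n = 0.3707


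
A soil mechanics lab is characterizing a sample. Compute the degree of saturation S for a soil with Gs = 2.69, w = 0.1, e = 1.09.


Using S = Gs * w / e
S = 2.69 * 0.1 / 1.09
S = 0.2468


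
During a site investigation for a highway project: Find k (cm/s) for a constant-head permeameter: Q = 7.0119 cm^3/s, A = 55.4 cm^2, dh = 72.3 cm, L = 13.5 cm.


Result: 0.023633 cm/s

Derivation:
Compute hydraulic gradient:
i = dh / L = 72.3 / 13.5 = 5.35556
Then apply Darcy's law:
k = Q / (A * i)
k = 7.0119 / (55.4 * 5.35556)
k = 7.0119 / 296.698
k = 0.023633 cm/s


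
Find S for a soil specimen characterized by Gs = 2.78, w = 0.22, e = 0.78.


Using S = Gs * w / e
S = 2.78 * 0.22 / 0.78
S = 0.7841


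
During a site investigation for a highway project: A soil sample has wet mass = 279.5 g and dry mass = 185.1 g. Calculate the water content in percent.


Using w = (m_wet - m_dry) / m_dry * 100
m_wet - m_dry = 279.5 - 185.1 = 94.4 g
w = 94.4 / 185.1 * 100
w = 51.0 %


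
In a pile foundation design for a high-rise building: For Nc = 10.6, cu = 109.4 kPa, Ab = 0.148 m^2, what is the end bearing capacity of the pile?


Result: 171.63 kN

Derivation:
Using Qb = Nc * cu * Ab
Qb = 10.6 * 109.4 * 0.148
Qb = 171.63 kN


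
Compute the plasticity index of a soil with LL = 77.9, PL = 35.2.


Using PI = LL - PL
PI = 77.9 - 35.2
PI = 42.7


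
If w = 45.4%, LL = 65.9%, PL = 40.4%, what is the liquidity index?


First compute the plasticity index:
PI = LL - PL = 65.9 - 40.4 = 25.5
Then compute the liquidity index:
LI = (w - PL) / PI
LI = (45.4 - 40.4) / 25.5
LI = 0.196


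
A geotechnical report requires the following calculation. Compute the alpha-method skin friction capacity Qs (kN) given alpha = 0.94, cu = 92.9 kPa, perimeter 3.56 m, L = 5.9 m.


Result: 1834.2 kN

Derivation:
Using Qs = alpha * cu * perimeter * L
Qs = 0.94 * 92.9 * 3.56 * 5.9
Qs = 1834.2 kN


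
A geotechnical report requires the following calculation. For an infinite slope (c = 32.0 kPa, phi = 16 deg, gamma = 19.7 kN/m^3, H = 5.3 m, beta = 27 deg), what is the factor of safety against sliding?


Using Fs = c / (gamma*H*sin(beta)*cos(beta)) + tan(phi)/tan(beta)
Cohesion contribution = 32.0 / (19.7*5.3*sin(27)*cos(27))
Cohesion contribution = 0.75767
Friction contribution = tan(16)/tan(27) = 0.56277
Fs = 0.75767 + 0.56277
Fs = 1.32


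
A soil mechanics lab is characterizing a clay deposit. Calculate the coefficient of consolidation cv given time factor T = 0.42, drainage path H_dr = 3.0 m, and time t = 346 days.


Result: 0.01092 m^2/day

Derivation:
Using cv = T * H_dr^2 / t
H_dr^2 = 3.0^2 = 9.0
cv = 0.42 * 9.0 / 346
cv = 0.01092 m^2/day


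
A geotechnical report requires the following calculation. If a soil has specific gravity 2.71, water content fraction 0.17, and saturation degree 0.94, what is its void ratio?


Result: 0.4901

Derivation:
Using the relation e = Gs * w / S
e = 2.71 * 0.17 / 0.94
e = 0.4901


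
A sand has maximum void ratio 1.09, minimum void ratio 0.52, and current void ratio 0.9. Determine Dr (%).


Using Dr = (e_max - e) / (e_max - e_min) * 100
e_max - e = 1.09 - 0.9 = 0.19
e_max - e_min = 1.09 - 0.52 = 0.57
Dr = 0.19 / 0.57 * 100
Dr = 33.33 %


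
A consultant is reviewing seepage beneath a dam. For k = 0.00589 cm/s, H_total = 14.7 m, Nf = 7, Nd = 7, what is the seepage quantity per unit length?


Result: 0.0008658 m^3/s per m

Derivation:
Convert k to m/s for unit consistency with H:
k = 0.00589 cm/s = 0.00589 / 100 m/s = 5.89e-05 m/s
Using q = k * H * Nf / Nd
Nf / Nd = 7 / 7 = 1.0
q = 5.89e-05 * 14.7 * 1.0
q = 0.0008658 m^3/s per m


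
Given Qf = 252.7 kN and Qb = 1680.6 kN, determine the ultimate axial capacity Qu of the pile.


Using Qu = Qf + Qb
Qu = 252.7 + 1680.6
Qu = 1933.3 kN


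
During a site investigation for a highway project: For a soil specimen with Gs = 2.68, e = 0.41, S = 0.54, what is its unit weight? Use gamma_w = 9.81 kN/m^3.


Using gamma = gamma_w * (Gs + S*e) / (1 + e)
Numerator: Gs + S*e = 2.68 + 0.54*0.41 = 2.9014
Denominator: 1 + e = 1 + 0.41 = 1.41
gamma = 9.81 * 2.9014 / 1.41
gamma = 20.186 kN/m^3


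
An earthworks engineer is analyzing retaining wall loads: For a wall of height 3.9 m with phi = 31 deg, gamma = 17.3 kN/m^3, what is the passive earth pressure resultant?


Result: 411.02 kN/m

Derivation:
Compute passive earth pressure coefficient:
Kp = tan^2(45 + phi/2) = tan^2(60.5) = 3.124035
Compute passive force:
Pp = 0.5 * Kp * gamma * H^2
Pp = 0.5 * 3.124035 * 17.3 * 3.9^2
Pp = 411.02 kN/m


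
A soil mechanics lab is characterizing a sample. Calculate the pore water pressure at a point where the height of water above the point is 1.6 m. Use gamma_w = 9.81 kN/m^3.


Result: 15.7 kPa

Derivation:
Using u = gamma_w * h_w
u = 9.81 * 1.6
u = 15.7 kPa


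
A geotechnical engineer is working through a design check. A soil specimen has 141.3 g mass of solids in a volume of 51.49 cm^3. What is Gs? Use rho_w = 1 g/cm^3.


Using Gs = m_s / (V_s * rho_w)
Since rho_w = 1 g/cm^3:
Gs = 141.3 / 51.49
Gs = 2.744


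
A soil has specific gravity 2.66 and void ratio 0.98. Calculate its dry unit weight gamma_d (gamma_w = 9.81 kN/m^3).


Using gamma_d = Gs * gamma_w / (1 + e)
gamma_d = 2.66 * 9.81 / (1 + 0.98)
gamma_d = 2.66 * 9.81 / 1.98
gamma_d = 13.179 kN/m^3


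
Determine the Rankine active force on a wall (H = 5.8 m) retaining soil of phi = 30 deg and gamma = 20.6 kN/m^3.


Compute active earth pressure coefficient:
Ka = tan^2(45 - phi/2) = tan^2(30.0) = 0.333333
Compute active force:
Pa = 0.5 * Ka * gamma * H^2
Pa = 0.5 * 0.333333 * 20.6 * 5.8^2
Pa = 115.5 kN/m


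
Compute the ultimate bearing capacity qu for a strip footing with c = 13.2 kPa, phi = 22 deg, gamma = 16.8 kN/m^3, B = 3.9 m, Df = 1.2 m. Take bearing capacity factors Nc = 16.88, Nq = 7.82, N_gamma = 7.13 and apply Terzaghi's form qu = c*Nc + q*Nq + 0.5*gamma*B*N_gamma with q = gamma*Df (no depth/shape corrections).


Compute qu = c*Nc + gamma*Df*Nq + 0.5*gamma*B*N_gamma
Term 1: 13.2 * 16.88 = 222.816
Term 2: 16.8 * 1.2 * 7.82 = 157.6512
Term 3: 0.5 * 16.8 * 3.9 * 7.13 = 233.5788
qu = 222.816 + 157.6512 + 233.5788
qu = 614.05 kPa


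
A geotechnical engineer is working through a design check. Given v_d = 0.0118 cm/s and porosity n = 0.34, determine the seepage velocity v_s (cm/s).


Using v_s = v_d / n
v_s = 0.0118 / 0.34
v_s = 0.03471 cm/s


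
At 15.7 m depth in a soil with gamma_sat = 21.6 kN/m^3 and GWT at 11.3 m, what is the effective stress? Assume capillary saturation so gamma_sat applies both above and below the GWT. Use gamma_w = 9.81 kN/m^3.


Total stress = gamma_sat * depth
sigma = 21.6 * 15.7 = 339.12 kPa
Pore water pressure u = gamma_w * (depth - d_wt)
u = 9.81 * (15.7 - 11.3) = 43.164 kPa
Effective stress = sigma - u
sigma' = 339.12 - 43.164 = 295.96 kPa


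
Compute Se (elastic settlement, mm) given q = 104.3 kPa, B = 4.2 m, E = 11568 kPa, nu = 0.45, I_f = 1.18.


Using Se = q * B * (1 - nu^2) * I_f / E
1 - nu^2 = 1 - 0.45^2 = 0.7975
Se = 104.3 * 4.2 * 0.7975 * 1.18 / 11568
Se = 0.035636 m
Convert to mm: Se = 0.035636 * 1000 = 35.636 mm


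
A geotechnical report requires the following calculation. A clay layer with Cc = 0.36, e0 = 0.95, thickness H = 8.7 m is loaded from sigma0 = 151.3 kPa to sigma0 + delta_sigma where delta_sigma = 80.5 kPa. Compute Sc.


Result: 0.2976 m

Derivation:
Using Sc = Cc * H / (1 + e0) * log10((sigma0 + delta_sigma) / sigma0)
Stress ratio = (151.3 + 80.5) / 151.3 = 1.53206
log10(1.53206) = 0.185275
Cc * H / (1 + e0) = 0.36 * 8.7 / (1 + 0.95) = 1.60615
Sc = 1.60615 * 0.185275
Sc = 0.2976 m


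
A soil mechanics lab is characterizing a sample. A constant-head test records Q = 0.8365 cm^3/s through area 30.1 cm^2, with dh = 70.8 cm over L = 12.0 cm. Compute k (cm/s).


Result: 0.00471 cm/s

Derivation:
Compute hydraulic gradient:
i = dh / L = 70.8 / 12.0 = 5.9
Then apply Darcy's law:
k = Q / (A * i)
k = 0.8365 / (30.1 * 5.9)
k = 0.8365 / 177.59
k = 0.00471 cm/s


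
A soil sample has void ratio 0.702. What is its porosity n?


Using the relation n = e / (1 + e)
n = 0.702 / (1 + 0.702)
n = 0.702 / 1.702
n = 0.4125


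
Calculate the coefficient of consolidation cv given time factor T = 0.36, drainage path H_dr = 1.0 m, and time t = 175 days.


Result: 0.00206 m^2/day

Derivation:
Using cv = T * H_dr^2 / t
H_dr^2 = 1.0^2 = 1.0
cv = 0.36 * 1.0 / 175
cv = 0.00206 m^2/day


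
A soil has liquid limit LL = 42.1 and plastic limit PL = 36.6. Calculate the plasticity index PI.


Result: 5.5

Derivation:
Using PI = LL - PL
PI = 42.1 - 36.6
PI = 5.5


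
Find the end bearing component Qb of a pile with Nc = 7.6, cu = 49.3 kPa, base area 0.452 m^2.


Using Qb = Nc * cu * Ab
Qb = 7.6 * 49.3 * 0.452
Qb = 169.36 kN


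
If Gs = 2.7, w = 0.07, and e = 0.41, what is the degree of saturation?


Using S = Gs * w / e
S = 2.7 * 0.07 / 0.41
S = 0.461


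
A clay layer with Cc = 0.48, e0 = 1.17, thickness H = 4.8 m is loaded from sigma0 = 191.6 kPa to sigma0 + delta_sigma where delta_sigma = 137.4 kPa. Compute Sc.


Result: 0.2493 m

Derivation:
Using Sc = Cc * H / (1 + e0) * log10((sigma0 + delta_sigma) / sigma0)
Stress ratio = (191.6 + 137.4) / 191.6 = 1.71712
log10(1.71712) = 0.2348
Cc * H / (1 + e0) = 0.48 * 4.8 / (1 + 1.17) = 1.06175
Sc = 1.06175 * 0.2348
Sc = 0.2493 m


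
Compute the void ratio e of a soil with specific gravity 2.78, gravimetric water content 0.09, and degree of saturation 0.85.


Using the relation e = Gs * w / S
e = 2.78 * 0.09 / 0.85
e = 0.2944


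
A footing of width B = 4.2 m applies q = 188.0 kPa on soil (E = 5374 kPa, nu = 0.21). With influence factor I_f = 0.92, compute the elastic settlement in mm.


Using Se = q * B * (1 - nu^2) * I_f / E
1 - nu^2 = 1 - 0.21^2 = 0.9559
Se = 188.0 * 4.2 * 0.9559 * 0.92 / 5374
Se = 0.129214 m
Convert to mm: Se = 0.129214 * 1000 = 129.214 mm


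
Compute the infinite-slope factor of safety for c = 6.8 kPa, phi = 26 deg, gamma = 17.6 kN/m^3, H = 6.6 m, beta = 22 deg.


Result: 1.376

Derivation:
Using Fs = c / (gamma*H*sin(beta)*cos(beta)) + tan(phi)/tan(beta)
Cohesion contribution = 6.8 / (17.6*6.6*sin(22)*cos(22))
Cohesion contribution = 0.168543
Friction contribution = tan(26)/tan(22) = 1.20718
Fs = 0.168543 + 1.20718
Fs = 1.376


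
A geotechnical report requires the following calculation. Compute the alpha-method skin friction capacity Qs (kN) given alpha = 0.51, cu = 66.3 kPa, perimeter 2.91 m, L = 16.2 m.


Using Qs = alpha * cu * perimeter * L
Qs = 0.51 * 66.3 * 2.91 * 16.2
Qs = 1594.01 kN


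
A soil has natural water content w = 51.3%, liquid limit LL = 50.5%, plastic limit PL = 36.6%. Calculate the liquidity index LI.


Result: 1.058

Derivation:
First compute the plasticity index:
PI = LL - PL = 50.5 - 36.6 = 13.9
Then compute the liquidity index:
LI = (w - PL) / PI
LI = (51.3 - 36.6) / 13.9
LI = 1.058


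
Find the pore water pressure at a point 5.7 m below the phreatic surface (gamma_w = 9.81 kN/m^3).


Using u = gamma_w * h_w
u = 9.81 * 5.7
u = 55.92 kPa


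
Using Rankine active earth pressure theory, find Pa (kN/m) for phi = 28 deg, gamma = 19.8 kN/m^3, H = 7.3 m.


Compute active earth pressure coefficient:
Ka = tan^2(45 - phi/2) = tan^2(31.0) = 0.361033
Compute active force:
Pa = 0.5 * Ka * gamma * H^2
Pa = 0.5 * 0.361033 * 19.8 * 7.3^2
Pa = 190.47 kN/m


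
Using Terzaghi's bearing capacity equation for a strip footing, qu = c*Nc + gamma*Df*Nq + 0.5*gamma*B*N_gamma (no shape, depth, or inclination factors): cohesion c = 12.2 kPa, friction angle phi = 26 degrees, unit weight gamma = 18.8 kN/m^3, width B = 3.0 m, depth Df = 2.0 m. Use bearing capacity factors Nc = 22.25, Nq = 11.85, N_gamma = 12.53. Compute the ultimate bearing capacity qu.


Compute qu = c*Nc + gamma*Df*Nq + 0.5*gamma*B*N_gamma
Term 1: 12.2 * 22.25 = 271.45
Term 2: 18.8 * 2.0 * 11.85 = 445.56
Term 3: 0.5 * 18.8 * 3.0 * 12.53 = 353.346
qu = 271.45 + 445.56 + 353.346
qu = 1070.36 kPa


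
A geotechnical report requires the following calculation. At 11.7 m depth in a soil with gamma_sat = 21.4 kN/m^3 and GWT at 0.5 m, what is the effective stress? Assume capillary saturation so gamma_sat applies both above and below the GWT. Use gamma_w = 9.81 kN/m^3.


Result: 140.51 kPa

Derivation:
Total stress = gamma_sat * depth
sigma = 21.4 * 11.7 = 250.38 kPa
Pore water pressure u = gamma_w * (depth - d_wt)
u = 9.81 * (11.7 - 0.5) = 109.872 kPa
Effective stress = sigma - u
sigma' = 250.38 - 109.872 = 140.51 kPa


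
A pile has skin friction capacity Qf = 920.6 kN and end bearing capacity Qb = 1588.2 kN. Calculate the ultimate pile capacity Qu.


Result: 2508.8 kN

Derivation:
Using Qu = Qf + Qb
Qu = 920.6 + 1588.2
Qu = 2508.8 kN


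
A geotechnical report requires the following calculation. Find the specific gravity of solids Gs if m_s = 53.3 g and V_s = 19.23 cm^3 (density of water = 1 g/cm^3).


Using Gs = m_s / (V_s * rho_w)
Since rho_w = 1 g/cm^3:
Gs = 53.3 / 19.23
Gs = 2.772


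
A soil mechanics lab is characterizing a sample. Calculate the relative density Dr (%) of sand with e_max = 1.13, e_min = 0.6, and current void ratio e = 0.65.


Using Dr = (e_max - e) / (e_max - e_min) * 100
e_max - e = 1.13 - 0.65 = 0.48
e_max - e_min = 1.13 - 0.6 = 0.53
Dr = 0.48 / 0.53 * 100
Dr = 90.57 %


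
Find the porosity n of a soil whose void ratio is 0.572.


Using the relation n = e / (1 + e)
n = 0.572 / (1 + 0.572)
n = 0.572 / 1.572
n = 0.3639


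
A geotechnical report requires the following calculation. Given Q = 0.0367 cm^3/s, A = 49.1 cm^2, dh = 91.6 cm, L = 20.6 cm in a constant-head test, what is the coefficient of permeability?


Compute hydraulic gradient:
i = dh / L = 91.6 / 20.6 = 4.4466
Then apply Darcy's law:
k = Q / (A * i)
k = 0.0367 / (49.1 * 4.4466)
k = 0.0367 / 218.328
k = 0.000168 cm/s


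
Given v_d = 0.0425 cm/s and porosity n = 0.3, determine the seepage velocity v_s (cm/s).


Using v_s = v_d / n
v_s = 0.0425 / 0.3
v_s = 0.14167 cm/s


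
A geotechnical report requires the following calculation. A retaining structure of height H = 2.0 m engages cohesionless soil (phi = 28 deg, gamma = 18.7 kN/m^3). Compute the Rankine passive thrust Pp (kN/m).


Result: 103.59 kN/m

Derivation:
Compute passive earth pressure coefficient:
Kp = tan^2(45 + phi/2) = tan^2(59.0) = 2.769826
Compute passive force:
Pp = 0.5 * Kp * gamma * H^2
Pp = 0.5 * 2.769826 * 18.7 * 2.0^2
Pp = 103.59 kN/m


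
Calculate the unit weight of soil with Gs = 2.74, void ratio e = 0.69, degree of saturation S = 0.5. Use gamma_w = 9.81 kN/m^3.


Using gamma = gamma_w * (Gs + S*e) / (1 + e)
Numerator: Gs + S*e = 2.74 + 0.5*0.69 = 3.085
Denominator: 1 + e = 1 + 0.69 = 1.69
gamma = 9.81 * 3.085 / 1.69
gamma = 17.908 kN/m^3


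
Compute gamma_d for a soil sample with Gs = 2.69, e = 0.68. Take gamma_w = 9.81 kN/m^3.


Using gamma_d = Gs * gamma_w / (1 + e)
gamma_d = 2.69 * 9.81 / (1 + 0.68)
gamma_d = 2.69 * 9.81 / 1.68
gamma_d = 15.708 kN/m^3
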